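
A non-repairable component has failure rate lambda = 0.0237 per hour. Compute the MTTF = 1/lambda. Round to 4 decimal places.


lambda = 0.0237
MTTF = 1 / 0.0237
MTTF = 42.1941

42.1941


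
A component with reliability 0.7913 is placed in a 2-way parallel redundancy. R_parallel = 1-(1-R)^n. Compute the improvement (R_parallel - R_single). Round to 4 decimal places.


R_single = 0.7913, n = 2
1 - R_single = 0.2087
(1 - R_single)^n = 0.2087^2 = 0.0436
R_parallel = 1 - 0.0436 = 0.9564
Improvement = 0.9564 - 0.7913
Improvement = 0.1651

0.1651


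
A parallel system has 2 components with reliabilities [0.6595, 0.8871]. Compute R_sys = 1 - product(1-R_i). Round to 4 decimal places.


Components: [0.6595, 0.8871]
(1 - 0.6595) = 0.3405, running product = 0.3405
(1 - 0.8871) = 0.1129, running product = 0.0384
Product of (1-R_i) = 0.0384
R_sys = 1 - 0.0384 = 0.9616

0.9616


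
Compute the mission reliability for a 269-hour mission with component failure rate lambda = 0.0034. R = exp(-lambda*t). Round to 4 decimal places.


lambda = 0.0034
mission_time = 269
lambda * t = 0.0034 * 269 = 0.9146
R = exp(-0.9146)
R = 0.4007

0.4007


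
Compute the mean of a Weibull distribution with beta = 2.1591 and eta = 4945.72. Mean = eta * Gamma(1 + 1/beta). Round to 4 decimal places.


beta = 2.1591, eta = 4945.72
1/beta = 0.4632
1 + 1/beta = 1.4632
Gamma(1.4632) = 0.8856
Mean = 4945.72 * 0.8856
Mean = 4379.9503

4379.9503


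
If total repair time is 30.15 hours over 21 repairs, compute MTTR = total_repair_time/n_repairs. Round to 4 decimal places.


total_repair_time = 30.15
n_repairs = 21
MTTR = 30.15 / 21
MTTR = 1.4357

1.4357


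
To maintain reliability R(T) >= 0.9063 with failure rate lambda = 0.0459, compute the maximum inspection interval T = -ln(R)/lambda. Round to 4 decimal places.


R_target = 0.9063
lambda = 0.0459
-ln(0.9063) = 0.0984
T = 0.0984 / 0.0459
T = 2.1435

2.1435


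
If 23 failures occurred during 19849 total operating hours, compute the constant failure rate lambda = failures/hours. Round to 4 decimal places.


failures = 23
total_hours = 19849
lambda = 23 / 19849
lambda = 0.0012

0.0012


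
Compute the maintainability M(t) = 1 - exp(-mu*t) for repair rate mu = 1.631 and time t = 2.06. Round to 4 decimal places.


mu = 1.631, t = 2.06
mu * t = 1.631 * 2.06 = 3.3599
exp(-3.3599) = 0.0347
M(t) = 1 - 0.0347
M(t) = 0.9653

0.9653


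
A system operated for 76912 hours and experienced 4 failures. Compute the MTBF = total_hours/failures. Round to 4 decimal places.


total_hours = 76912
failures = 4
MTBF = 76912 / 4
MTBF = 19228.0

19228.0


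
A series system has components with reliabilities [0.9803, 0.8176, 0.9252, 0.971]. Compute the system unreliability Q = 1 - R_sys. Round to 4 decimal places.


Components: [0.9803, 0.8176, 0.9252, 0.971]
After component 1: product = 0.9803
After component 2: product = 0.8015
After component 3: product = 0.7415
After component 4: product = 0.72
R_sys = 0.72
Q = 1 - 0.72 = 0.28

0.28


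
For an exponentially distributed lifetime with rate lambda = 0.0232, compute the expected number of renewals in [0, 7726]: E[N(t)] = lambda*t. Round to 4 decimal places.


lambda = 0.0232
t = 7726
E[N(t)] = lambda * t
E[N(t)] = 0.0232 * 7726
E[N(t)] = 179.2432

179.2432


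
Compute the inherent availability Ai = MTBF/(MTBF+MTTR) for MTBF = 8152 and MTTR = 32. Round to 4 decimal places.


MTBF = 8152
MTTR = 32
MTBF + MTTR = 8184
Ai = 8152 / 8184
Ai = 0.9961

0.9961


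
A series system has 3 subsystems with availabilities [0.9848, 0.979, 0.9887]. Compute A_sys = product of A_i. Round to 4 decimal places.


Subsystems: [0.9848, 0.979, 0.9887]
After subsystem 1 (A=0.9848): product = 0.9848
After subsystem 2 (A=0.979): product = 0.9641
After subsystem 3 (A=0.9887): product = 0.9532
A_sys = 0.9532

0.9532


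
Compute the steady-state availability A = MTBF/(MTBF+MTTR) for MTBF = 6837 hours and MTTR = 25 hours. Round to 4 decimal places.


MTBF = 6837
MTTR = 25
MTBF + MTTR = 6862
A = 6837 / 6862
A = 0.9964

0.9964


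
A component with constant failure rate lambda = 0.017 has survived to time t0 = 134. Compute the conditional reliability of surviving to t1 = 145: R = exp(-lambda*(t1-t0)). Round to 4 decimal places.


lambda = 0.017
t0 = 134, t1 = 145
t1 - t0 = 11
lambda * (t1-t0) = 0.017 * 11 = 0.187
R = exp(-0.187)
R = 0.8294

0.8294


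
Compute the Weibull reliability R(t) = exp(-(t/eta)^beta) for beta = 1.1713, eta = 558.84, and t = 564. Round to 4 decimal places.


beta = 1.1713, eta = 558.84, t = 564
t/eta = 564 / 558.84 = 1.0092
(t/eta)^beta = 1.0092^1.1713 = 1.0108
R(t) = exp(-1.0108)
R(t) = 0.3639

0.3639


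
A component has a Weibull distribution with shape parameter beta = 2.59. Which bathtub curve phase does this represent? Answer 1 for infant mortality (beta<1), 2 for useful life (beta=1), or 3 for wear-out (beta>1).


beta = 2.59
Compare beta to 1:
beta < 1 => infant mortality (phase 1)
beta = 1 => useful life (phase 2)
beta > 1 => wear-out (phase 3)
Since beta = 2.59, this is wear-out (increasing failure rate)
Phase = 3

3


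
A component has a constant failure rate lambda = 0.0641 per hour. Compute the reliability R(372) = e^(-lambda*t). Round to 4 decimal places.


lambda = 0.0641
t = 372
lambda * t = 23.8452
R(t) = e^(-23.8452)
R(t) = 0.0

0.0


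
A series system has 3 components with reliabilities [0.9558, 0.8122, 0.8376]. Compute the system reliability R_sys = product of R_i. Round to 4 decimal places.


Components: [0.9558, 0.8122, 0.8376]
After component 1 (R=0.9558): product = 0.9558
After component 2 (R=0.8122): product = 0.7763
After component 3 (R=0.8376): product = 0.6502
R_sys = 0.6502

0.6502


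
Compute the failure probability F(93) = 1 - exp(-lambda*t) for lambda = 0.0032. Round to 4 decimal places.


lambda = 0.0032, t = 93
lambda * t = 0.2976
exp(-0.2976) = 0.7426
F(t) = 1 - 0.7426
F(t) = 0.2574

0.2574


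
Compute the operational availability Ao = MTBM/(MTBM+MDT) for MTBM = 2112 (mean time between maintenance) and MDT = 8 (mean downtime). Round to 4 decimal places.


MTBM = 2112
MDT = 8
MTBM + MDT = 2120
Ao = 2112 / 2120
Ao = 0.9962

0.9962


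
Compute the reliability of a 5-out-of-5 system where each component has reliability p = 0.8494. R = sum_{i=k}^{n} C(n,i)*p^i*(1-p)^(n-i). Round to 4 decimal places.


k = 5, n = 5, p = 0.8494
i=5: C(5,5)=1 * 0.8494^5 * 0.1506^0 = 0.4421
R = sum of terms = 0.4421

0.4421


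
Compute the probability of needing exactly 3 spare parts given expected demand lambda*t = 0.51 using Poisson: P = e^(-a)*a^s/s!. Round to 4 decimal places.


a = 0.51, s = 3
e^(-a) = e^(-0.51) = 0.6005
a^s = 0.51^3 = 0.1327
s! = 6
P = 0.6005 * 0.1327 / 6
P = 0.0133

0.0133


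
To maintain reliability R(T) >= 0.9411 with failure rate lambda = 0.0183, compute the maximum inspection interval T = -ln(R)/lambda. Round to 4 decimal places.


R_target = 0.9411
lambda = 0.0183
-ln(0.9411) = 0.0607
T = 0.0607 / 0.0183
T = 3.3173

3.3173


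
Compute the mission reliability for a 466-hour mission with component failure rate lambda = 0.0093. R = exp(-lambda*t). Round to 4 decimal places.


lambda = 0.0093
mission_time = 466
lambda * t = 0.0093 * 466 = 4.3338
R = exp(-4.3338)
R = 0.0131

0.0131


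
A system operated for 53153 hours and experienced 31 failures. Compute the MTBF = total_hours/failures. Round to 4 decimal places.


total_hours = 53153
failures = 31
MTBF = 53153 / 31
MTBF = 1714.6129

1714.6129


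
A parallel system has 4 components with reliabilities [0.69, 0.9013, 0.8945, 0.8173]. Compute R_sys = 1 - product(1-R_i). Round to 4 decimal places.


Components: [0.69, 0.9013, 0.8945, 0.8173]
(1 - 0.69) = 0.31, running product = 0.31
(1 - 0.9013) = 0.0987, running product = 0.0306
(1 - 0.8945) = 0.1055, running product = 0.0032
(1 - 0.8173) = 0.1827, running product = 0.0006
Product of (1-R_i) = 0.0006
R_sys = 1 - 0.0006 = 0.9994

0.9994


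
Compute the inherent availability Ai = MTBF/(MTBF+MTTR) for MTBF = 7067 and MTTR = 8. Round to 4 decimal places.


MTBF = 7067
MTTR = 8
MTBF + MTTR = 7075
Ai = 7067 / 7075
Ai = 0.9989

0.9989


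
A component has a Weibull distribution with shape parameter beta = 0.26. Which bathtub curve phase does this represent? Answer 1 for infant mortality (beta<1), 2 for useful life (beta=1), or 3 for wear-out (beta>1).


beta = 0.26
Compare beta to 1:
beta < 1 => infant mortality (phase 1)
beta = 1 => useful life (phase 2)
beta > 1 => wear-out (phase 3)
Since beta = 0.26, this is infant mortality (decreasing failure rate)
Phase = 1

1


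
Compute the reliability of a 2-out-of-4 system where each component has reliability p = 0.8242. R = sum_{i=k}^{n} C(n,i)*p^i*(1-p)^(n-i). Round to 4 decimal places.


k = 2, n = 4, p = 0.8242
i=2: C(4,2)=6 * 0.8242^2 * 0.1758^2 = 0.126
i=3: C(4,3)=4 * 0.8242^3 * 0.1758^1 = 0.3937
i=4: C(4,4)=1 * 0.8242^4 * 0.1758^0 = 0.4615
R = sum of terms = 0.9811

0.9811


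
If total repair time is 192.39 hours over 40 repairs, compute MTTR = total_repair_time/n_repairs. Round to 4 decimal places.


total_repair_time = 192.39
n_repairs = 40
MTTR = 192.39 / 40
MTTR = 4.8097

4.8097


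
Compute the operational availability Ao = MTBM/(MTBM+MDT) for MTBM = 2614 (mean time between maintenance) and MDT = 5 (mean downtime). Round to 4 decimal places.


MTBM = 2614
MDT = 5
MTBM + MDT = 2619
Ao = 2614 / 2619
Ao = 0.9981

0.9981


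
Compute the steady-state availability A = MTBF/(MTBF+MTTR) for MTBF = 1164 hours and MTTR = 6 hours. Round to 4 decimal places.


MTBF = 1164
MTTR = 6
MTBF + MTTR = 1170
A = 1164 / 1170
A = 0.9949

0.9949


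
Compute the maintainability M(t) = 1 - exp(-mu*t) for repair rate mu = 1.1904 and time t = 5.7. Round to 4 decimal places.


mu = 1.1904, t = 5.7
mu * t = 1.1904 * 5.7 = 6.7853
exp(-6.7853) = 0.0011
M(t) = 1 - 0.0011
M(t) = 0.9989

0.9989


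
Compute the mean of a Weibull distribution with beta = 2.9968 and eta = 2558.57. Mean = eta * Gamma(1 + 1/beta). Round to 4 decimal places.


beta = 2.9968, eta = 2558.57
1/beta = 0.3337
1 + 1/beta = 1.3337
Gamma(1.3337) = 0.8929
Mean = 2558.57 * 0.8929
Mean = 2284.6434

2284.6434


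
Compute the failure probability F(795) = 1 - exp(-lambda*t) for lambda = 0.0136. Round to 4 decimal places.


lambda = 0.0136, t = 795
lambda * t = 10.812
exp(-10.812) = 0.0
F(t) = 1 - 0.0
F(t) = 1.0

1.0


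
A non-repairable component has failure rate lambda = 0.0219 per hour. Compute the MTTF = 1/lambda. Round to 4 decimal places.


lambda = 0.0219
MTTF = 1 / 0.0219
MTTF = 45.6621

45.6621


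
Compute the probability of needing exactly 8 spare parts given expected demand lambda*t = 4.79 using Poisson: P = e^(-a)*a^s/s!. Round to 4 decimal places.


a = 4.79, s = 8
e^(-a) = e^(-4.79) = 0.0083
a^s = 4.79^8 = 277130.3609
s! = 40320
P = 0.0083 * 277130.3609 / 40320
P = 0.0571

0.0571


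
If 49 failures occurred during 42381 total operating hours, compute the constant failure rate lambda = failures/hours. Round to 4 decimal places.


failures = 49
total_hours = 42381
lambda = 49 / 42381
lambda = 0.0012

0.0012


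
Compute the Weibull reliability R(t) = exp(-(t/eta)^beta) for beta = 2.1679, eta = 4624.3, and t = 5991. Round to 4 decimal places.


beta = 2.1679, eta = 4624.3, t = 5991
t/eta = 5991 / 4624.3 = 1.2955
(t/eta)^beta = 1.2955^2.1679 = 1.753
R(t) = exp(-1.753)
R(t) = 0.1732

0.1732


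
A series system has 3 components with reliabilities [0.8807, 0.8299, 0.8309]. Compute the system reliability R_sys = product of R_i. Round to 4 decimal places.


Components: [0.8807, 0.8299, 0.8309]
After component 1 (R=0.8807): product = 0.8807
After component 2 (R=0.8299): product = 0.7309
After component 3 (R=0.8309): product = 0.6073
R_sys = 0.6073

0.6073


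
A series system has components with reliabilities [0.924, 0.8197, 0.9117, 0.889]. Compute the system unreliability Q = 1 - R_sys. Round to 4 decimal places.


Components: [0.924, 0.8197, 0.9117, 0.889]
After component 1: product = 0.924
After component 2: product = 0.7574
After component 3: product = 0.6905
After component 4: product = 0.6139
R_sys = 0.6139
Q = 1 - 0.6139 = 0.3861

0.3861


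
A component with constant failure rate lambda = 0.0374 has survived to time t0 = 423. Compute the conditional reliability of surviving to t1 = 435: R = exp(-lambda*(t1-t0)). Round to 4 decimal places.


lambda = 0.0374
t0 = 423, t1 = 435
t1 - t0 = 12
lambda * (t1-t0) = 0.0374 * 12 = 0.4488
R = exp(-0.4488)
R = 0.6384

0.6384


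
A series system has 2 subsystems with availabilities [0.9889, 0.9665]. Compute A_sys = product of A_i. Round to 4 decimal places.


Subsystems: [0.9889, 0.9665]
After subsystem 1 (A=0.9889): product = 0.9889
After subsystem 2 (A=0.9665): product = 0.9558
A_sys = 0.9558

0.9558


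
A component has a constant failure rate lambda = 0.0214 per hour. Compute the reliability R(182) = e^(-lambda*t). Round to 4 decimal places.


lambda = 0.0214
t = 182
lambda * t = 3.8948
R(t) = e^(-3.8948)
R(t) = 0.0203

0.0203


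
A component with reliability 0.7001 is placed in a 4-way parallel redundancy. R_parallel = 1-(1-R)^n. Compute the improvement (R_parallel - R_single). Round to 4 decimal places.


R_single = 0.7001, n = 4
1 - R_single = 0.2999
(1 - R_single)^n = 0.2999^4 = 0.0081
R_parallel = 1 - 0.0081 = 0.9919
Improvement = 0.9919 - 0.7001
Improvement = 0.2918

0.2918


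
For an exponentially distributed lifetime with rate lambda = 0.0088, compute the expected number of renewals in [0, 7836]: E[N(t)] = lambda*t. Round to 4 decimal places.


lambda = 0.0088
t = 7836
E[N(t)] = lambda * t
E[N(t)] = 0.0088 * 7836
E[N(t)] = 68.9568

68.9568


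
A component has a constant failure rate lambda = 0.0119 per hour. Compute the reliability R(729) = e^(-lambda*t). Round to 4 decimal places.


lambda = 0.0119
t = 729
lambda * t = 8.6751
R(t) = e^(-8.6751)
R(t) = 0.0002

0.0002


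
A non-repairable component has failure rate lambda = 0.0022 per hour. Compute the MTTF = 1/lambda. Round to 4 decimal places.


lambda = 0.0022
MTTF = 1 / 0.0022
MTTF = 454.5455

454.5455


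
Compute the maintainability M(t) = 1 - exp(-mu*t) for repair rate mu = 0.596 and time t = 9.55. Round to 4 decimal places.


mu = 0.596, t = 9.55
mu * t = 0.596 * 9.55 = 5.6918
exp(-5.6918) = 0.0034
M(t) = 1 - 0.0034
M(t) = 0.9966

0.9966


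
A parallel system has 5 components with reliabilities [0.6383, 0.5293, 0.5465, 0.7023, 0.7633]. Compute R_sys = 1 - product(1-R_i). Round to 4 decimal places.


Components: [0.6383, 0.5293, 0.5465, 0.7023, 0.7633]
(1 - 0.6383) = 0.3617, running product = 0.3617
(1 - 0.5293) = 0.4707, running product = 0.1703
(1 - 0.5465) = 0.4535, running product = 0.0772
(1 - 0.7023) = 0.2977, running product = 0.023
(1 - 0.7633) = 0.2367, running product = 0.0054
Product of (1-R_i) = 0.0054
R_sys = 1 - 0.0054 = 0.9946

0.9946


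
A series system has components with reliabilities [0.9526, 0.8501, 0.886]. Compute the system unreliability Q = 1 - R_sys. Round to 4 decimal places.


Components: [0.9526, 0.8501, 0.886]
After component 1: product = 0.9526
After component 2: product = 0.8098
After component 3: product = 0.7175
R_sys = 0.7175
Q = 1 - 0.7175 = 0.2825

0.2825


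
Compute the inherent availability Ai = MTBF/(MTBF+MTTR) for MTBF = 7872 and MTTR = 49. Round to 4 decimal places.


MTBF = 7872
MTTR = 49
MTBF + MTTR = 7921
Ai = 7872 / 7921
Ai = 0.9938

0.9938


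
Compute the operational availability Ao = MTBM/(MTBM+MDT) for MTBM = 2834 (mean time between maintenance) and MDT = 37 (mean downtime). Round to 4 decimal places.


MTBM = 2834
MDT = 37
MTBM + MDT = 2871
Ao = 2834 / 2871
Ao = 0.9871

0.9871


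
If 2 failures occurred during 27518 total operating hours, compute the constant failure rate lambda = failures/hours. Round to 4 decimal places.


failures = 2
total_hours = 27518
lambda = 2 / 27518
lambda = 0.0001

0.0001


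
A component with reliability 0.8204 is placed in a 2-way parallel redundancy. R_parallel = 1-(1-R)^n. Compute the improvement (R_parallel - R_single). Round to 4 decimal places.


R_single = 0.8204, n = 2
1 - R_single = 0.1796
(1 - R_single)^n = 0.1796^2 = 0.0323
R_parallel = 1 - 0.0323 = 0.9677
Improvement = 0.9677 - 0.8204
Improvement = 0.1473

0.1473


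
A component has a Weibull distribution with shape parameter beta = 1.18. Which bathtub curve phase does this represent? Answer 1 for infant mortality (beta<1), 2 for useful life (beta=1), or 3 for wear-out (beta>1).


beta = 1.18
Compare beta to 1:
beta < 1 => infant mortality (phase 1)
beta = 1 => useful life (phase 2)
beta > 1 => wear-out (phase 3)
Since beta = 1.18, this is wear-out (increasing failure rate)
Phase = 3

3


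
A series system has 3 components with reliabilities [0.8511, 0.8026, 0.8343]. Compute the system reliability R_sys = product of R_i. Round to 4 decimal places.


Components: [0.8511, 0.8026, 0.8343]
After component 1 (R=0.8511): product = 0.8511
After component 2 (R=0.8026): product = 0.6831
After component 3 (R=0.8343): product = 0.5699
R_sys = 0.5699

0.5699


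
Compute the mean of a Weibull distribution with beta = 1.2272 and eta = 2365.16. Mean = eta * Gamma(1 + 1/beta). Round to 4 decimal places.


beta = 1.2272, eta = 2365.16
1/beta = 0.8149
1 + 1/beta = 1.8149
Gamma(1.8149) = 0.9354
Mean = 2365.16 * 0.9354
Mean = 2212.4019

2212.4019


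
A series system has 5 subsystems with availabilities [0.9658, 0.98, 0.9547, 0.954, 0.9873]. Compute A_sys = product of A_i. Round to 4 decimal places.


Subsystems: [0.9658, 0.98, 0.9547, 0.954, 0.9873]
After subsystem 1 (A=0.9658): product = 0.9658
After subsystem 2 (A=0.98): product = 0.9465
After subsystem 3 (A=0.9547): product = 0.9036
After subsystem 4 (A=0.954): product = 0.862
After subsystem 5 (A=0.9873): product = 0.8511
A_sys = 0.8511

0.8511


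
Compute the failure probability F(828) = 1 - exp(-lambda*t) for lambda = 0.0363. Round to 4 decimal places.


lambda = 0.0363, t = 828
lambda * t = 30.0564
exp(-30.0564) = 0.0
F(t) = 1 - 0.0
F(t) = 1.0

1.0


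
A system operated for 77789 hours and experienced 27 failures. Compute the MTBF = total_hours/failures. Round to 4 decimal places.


total_hours = 77789
failures = 27
MTBF = 77789 / 27
MTBF = 2881.0741

2881.0741


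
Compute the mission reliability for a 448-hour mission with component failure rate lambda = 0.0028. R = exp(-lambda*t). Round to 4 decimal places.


lambda = 0.0028
mission_time = 448
lambda * t = 0.0028 * 448 = 1.2544
R = exp(-1.2544)
R = 0.2852

0.2852


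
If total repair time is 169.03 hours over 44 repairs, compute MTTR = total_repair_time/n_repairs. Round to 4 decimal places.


total_repair_time = 169.03
n_repairs = 44
MTTR = 169.03 / 44
MTTR = 3.8416

3.8416


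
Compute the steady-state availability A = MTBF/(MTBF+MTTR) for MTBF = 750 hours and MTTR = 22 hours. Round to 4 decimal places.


MTBF = 750
MTTR = 22
MTBF + MTTR = 772
A = 750 / 772
A = 0.9715

0.9715


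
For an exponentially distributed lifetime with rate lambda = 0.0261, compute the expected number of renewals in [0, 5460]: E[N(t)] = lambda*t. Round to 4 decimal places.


lambda = 0.0261
t = 5460
E[N(t)] = lambda * t
E[N(t)] = 0.0261 * 5460
E[N(t)] = 142.506

142.506


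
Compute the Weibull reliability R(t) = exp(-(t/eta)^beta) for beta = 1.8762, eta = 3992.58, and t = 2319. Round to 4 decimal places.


beta = 1.8762, eta = 3992.58, t = 2319
t/eta = 2319 / 3992.58 = 0.5808
(t/eta)^beta = 0.5808^1.8762 = 0.3608
R(t) = exp(-0.3608)
R(t) = 0.6971

0.6971


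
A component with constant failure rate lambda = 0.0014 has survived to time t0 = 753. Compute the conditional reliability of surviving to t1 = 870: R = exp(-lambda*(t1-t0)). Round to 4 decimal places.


lambda = 0.0014
t0 = 753, t1 = 870
t1 - t0 = 117
lambda * (t1-t0) = 0.0014 * 117 = 0.1638
R = exp(-0.1638)
R = 0.8489

0.8489


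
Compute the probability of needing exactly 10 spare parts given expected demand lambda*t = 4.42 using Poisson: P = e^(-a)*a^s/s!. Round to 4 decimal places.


a = 4.42, s = 10
e^(-a) = e^(-4.42) = 0.012
a^s = 4.42^10 = 2845920.0378
s! = 3628800
P = 0.012 * 2845920.0378 / 3628800
P = 0.0094

0.0094


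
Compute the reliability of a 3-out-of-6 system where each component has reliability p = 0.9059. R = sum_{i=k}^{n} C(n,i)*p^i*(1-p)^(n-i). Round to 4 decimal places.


k = 3, n = 6, p = 0.9059
i=3: C(6,3)=20 * 0.9059^3 * 0.0941^3 = 0.0124
i=4: C(6,4)=15 * 0.9059^4 * 0.0941^2 = 0.0895
i=5: C(6,5)=6 * 0.9059^5 * 0.0941^1 = 0.3445
i=6: C(6,6)=1 * 0.9059^6 * 0.0941^0 = 0.5527
R = sum of terms = 0.999

0.999


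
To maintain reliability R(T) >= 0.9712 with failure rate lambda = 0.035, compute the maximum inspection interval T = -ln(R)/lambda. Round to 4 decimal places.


R_target = 0.9712
lambda = 0.035
-ln(0.9712) = 0.0292
T = 0.0292 / 0.035
T = 0.8349

0.8349


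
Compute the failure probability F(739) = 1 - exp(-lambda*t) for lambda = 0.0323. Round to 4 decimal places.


lambda = 0.0323, t = 739
lambda * t = 23.8697
exp(-23.8697) = 0.0
F(t) = 1 - 0.0
F(t) = 1.0

1.0


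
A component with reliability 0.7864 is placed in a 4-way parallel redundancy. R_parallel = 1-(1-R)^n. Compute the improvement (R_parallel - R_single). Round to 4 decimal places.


R_single = 0.7864, n = 4
1 - R_single = 0.2136
(1 - R_single)^n = 0.2136^4 = 0.0021
R_parallel = 1 - 0.0021 = 0.9979
Improvement = 0.9979 - 0.7864
Improvement = 0.2115

0.2115


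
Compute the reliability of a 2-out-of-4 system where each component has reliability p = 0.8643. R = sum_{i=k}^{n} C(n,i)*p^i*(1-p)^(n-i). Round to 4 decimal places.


k = 2, n = 4, p = 0.8643
i=2: C(4,2)=6 * 0.8643^2 * 0.1357^2 = 0.0825
i=3: C(4,3)=4 * 0.8643^3 * 0.1357^1 = 0.3505
i=4: C(4,4)=1 * 0.8643^4 * 0.1357^0 = 0.558
R = sum of terms = 0.991

0.991


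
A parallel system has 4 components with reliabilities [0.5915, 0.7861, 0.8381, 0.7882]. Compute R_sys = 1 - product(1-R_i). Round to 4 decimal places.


Components: [0.5915, 0.7861, 0.8381, 0.7882]
(1 - 0.5915) = 0.4085, running product = 0.4085
(1 - 0.7861) = 0.2139, running product = 0.0874
(1 - 0.8381) = 0.1619, running product = 0.0141
(1 - 0.7882) = 0.2118, running product = 0.003
Product of (1-R_i) = 0.003
R_sys = 1 - 0.003 = 0.997

0.997


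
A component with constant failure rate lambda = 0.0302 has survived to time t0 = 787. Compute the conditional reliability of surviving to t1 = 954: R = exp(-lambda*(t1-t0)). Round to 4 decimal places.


lambda = 0.0302
t0 = 787, t1 = 954
t1 - t0 = 167
lambda * (t1-t0) = 0.0302 * 167 = 5.0434
R = exp(-5.0434)
R = 0.0065

0.0065


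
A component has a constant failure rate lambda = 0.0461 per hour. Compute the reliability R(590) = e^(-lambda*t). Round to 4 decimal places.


lambda = 0.0461
t = 590
lambda * t = 27.199
R(t) = e^(-27.199)
R(t) = 0.0

0.0


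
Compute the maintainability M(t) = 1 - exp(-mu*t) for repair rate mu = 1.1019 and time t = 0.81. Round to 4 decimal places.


mu = 1.1019, t = 0.81
mu * t = 1.1019 * 0.81 = 0.8925
exp(-0.8925) = 0.4096
M(t) = 1 - 0.4096
M(t) = 0.5904

0.5904


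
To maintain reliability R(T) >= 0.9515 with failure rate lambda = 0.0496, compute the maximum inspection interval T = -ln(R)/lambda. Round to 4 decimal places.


R_target = 0.9515
lambda = 0.0496
-ln(0.9515) = 0.0497
T = 0.0497 / 0.0496
T = 1.0023

1.0023


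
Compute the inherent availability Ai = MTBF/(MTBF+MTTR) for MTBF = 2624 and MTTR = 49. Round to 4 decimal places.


MTBF = 2624
MTTR = 49
MTBF + MTTR = 2673
Ai = 2624 / 2673
Ai = 0.9817

0.9817


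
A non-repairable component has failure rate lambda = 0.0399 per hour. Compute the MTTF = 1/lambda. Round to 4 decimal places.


lambda = 0.0399
MTTF = 1 / 0.0399
MTTF = 25.0627

25.0627


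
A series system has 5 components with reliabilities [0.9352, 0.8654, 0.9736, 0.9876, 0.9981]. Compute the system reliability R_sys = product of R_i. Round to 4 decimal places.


Components: [0.9352, 0.8654, 0.9736, 0.9876, 0.9981]
After component 1 (R=0.9352): product = 0.9352
After component 2 (R=0.8654): product = 0.8093
After component 3 (R=0.9736): product = 0.788
After component 4 (R=0.9876): product = 0.7782
After component 5 (R=0.9981): product = 0.7767
R_sys = 0.7767

0.7767


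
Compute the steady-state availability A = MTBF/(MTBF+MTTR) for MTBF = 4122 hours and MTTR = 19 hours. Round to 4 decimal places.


MTBF = 4122
MTTR = 19
MTBF + MTTR = 4141
A = 4122 / 4141
A = 0.9954

0.9954


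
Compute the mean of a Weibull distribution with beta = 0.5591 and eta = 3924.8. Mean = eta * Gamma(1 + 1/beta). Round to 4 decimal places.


beta = 0.5591, eta = 3924.8
1/beta = 1.7886
1 + 1/beta = 2.7886
Gamma(2.7886) = 1.6605
Mean = 3924.8 * 1.6605
Mean = 6517.2628

6517.2628


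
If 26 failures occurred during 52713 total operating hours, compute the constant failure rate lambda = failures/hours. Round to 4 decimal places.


failures = 26
total_hours = 52713
lambda = 26 / 52713
lambda = 0.0005

0.0005


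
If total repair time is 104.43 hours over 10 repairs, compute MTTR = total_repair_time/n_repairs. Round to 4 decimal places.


total_repair_time = 104.43
n_repairs = 10
MTTR = 104.43 / 10
MTTR = 10.443

10.443


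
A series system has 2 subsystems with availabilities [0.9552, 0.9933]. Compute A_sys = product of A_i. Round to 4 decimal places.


Subsystems: [0.9552, 0.9933]
After subsystem 1 (A=0.9552): product = 0.9552
After subsystem 2 (A=0.9933): product = 0.9488
A_sys = 0.9488

0.9488


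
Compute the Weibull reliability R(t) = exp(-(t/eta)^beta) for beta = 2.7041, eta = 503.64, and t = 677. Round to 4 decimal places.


beta = 2.7041, eta = 503.64, t = 677
t/eta = 677 / 503.64 = 1.3442
(t/eta)^beta = 1.3442^2.7041 = 2.2253
R(t) = exp(-2.2253)
R(t) = 0.108

0.108


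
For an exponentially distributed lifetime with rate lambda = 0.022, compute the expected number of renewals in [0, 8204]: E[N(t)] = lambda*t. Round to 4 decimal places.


lambda = 0.022
t = 8204
E[N(t)] = lambda * t
E[N(t)] = 0.022 * 8204
E[N(t)] = 180.488

180.488


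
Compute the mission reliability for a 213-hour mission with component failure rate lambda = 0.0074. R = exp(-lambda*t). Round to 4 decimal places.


lambda = 0.0074
mission_time = 213
lambda * t = 0.0074 * 213 = 1.5762
R = exp(-1.5762)
R = 0.2068

0.2068


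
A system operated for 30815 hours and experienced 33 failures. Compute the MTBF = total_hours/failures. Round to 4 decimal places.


total_hours = 30815
failures = 33
MTBF = 30815 / 33
MTBF = 933.7879

933.7879


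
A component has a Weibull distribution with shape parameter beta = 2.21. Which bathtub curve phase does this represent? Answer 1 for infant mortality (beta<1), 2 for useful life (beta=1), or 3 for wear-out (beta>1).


beta = 2.21
Compare beta to 1:
beta < 1 => infant mortality (phase 1)
beta = 1 => useful life (phase 2)
beta > 1 => wear-out (phase 3)
Since beta = 2.21, this is wear-out (increasing failure rate)
Phase = 3

3


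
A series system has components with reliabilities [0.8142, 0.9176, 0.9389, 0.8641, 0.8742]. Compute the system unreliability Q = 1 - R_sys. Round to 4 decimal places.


Components: [0.8142, 0.9176, 0.9389, 0.8641, 0.8742]
After component 1: product = 0.8142
After component 2: product = 0.7471
After component 3: product = 0.7015
After component 4: product = 0.6061
After component 5: product = 0.5299
R_sys = 0.5299
Q = 1 - 0.5299 = 0.4701

0.4701


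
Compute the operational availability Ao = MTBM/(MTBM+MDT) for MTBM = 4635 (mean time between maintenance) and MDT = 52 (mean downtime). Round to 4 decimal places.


MTBM = 4635
MDT = 52
MTBM + MDT = 4687
Ao = 4635 / 4687
Ao = 0.9889

0.9889


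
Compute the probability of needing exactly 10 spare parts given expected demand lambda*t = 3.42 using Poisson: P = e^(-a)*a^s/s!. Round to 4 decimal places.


a = 3.42, s = 10
e^(-a) = e^(-3.42) = 0.0327
a^s = 3.42^10 = 218907.7114
s! = 3628800
P = 0.0327 * 218907.7114 / 3628800
P = 0.002

0.002


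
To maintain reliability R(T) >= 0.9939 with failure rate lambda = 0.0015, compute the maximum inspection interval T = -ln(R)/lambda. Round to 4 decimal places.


R_target = 0.9939
lambda = 0.0015
-ln(0.9939) = 0.0061
T = 0.0061 / 0.0015
T = 4.0791

4.0791


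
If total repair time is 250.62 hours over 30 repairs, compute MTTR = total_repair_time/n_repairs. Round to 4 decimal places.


total_repair_time = 250.62
n_repairs = 30
MTTR = 250.62 / 30
MTTR = 8.354

8.354


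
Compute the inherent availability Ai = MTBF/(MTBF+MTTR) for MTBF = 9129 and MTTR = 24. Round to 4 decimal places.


MTBF = 9129
MTTR = 24
MTBF + MTTR = 9153
Ai = 9129 / 9153
Ai = 0.9974

0.9974


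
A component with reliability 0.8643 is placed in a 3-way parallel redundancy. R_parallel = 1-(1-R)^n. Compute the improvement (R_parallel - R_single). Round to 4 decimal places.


R_single = 0.8643, n = 3
1 - R_single = 0.1357
(1 - R_single)^n = 0.1357^3 = 0.0025
R_parallel = 1 - 0.0025 = 0.9975
Improvement = 0.9975 - 0.8643
Improvement = 0.1332

0.1332


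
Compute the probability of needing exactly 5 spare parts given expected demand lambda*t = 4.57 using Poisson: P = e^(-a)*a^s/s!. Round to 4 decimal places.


a = 4.57, s = 5
e^(-a) = e^(-4.57) = 0.0104
a^s = 4.57^5 = 1993.3382
s! = 120
P = 0.0104 * 1993.3382 / 120
P = 0.1721

0.1721


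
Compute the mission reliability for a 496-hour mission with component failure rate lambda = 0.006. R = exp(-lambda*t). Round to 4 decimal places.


lambda = 0.006
mission_time = 496
lambda * t = 0.006 * 496 = 2.976
R = exp(-2.976)
R = 0.051

0.051


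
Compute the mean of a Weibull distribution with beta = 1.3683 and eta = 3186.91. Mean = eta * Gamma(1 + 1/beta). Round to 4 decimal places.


beta = 1.3683, eta = 3186.91
1/beta = 0.7308
1 + 1/beta = 1.7308
Gamma(1.7308) = 0.9148
Mean = 3186.91 * 0.9148
Mean = 2915.5212

2915.5212


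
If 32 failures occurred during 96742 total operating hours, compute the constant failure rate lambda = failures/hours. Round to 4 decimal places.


failures = 32
total_hours = 96742
lambda = 32 / 96742
lambda = 0.0003

0.0003


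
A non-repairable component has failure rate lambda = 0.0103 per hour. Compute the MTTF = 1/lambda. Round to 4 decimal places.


lambda = 0.0103
MTTF = 1 / 0.0103
MTTF = 97.0874

97.0874


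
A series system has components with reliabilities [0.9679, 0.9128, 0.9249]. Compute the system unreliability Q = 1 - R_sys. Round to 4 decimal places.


Components: [0.9679, 0.9128, 0.9249]
After component 1: product = 0.9679
After component 2: product = 0.8835
After component 3: product = 0.8171
R_sys = 0.8171
Q = 1 - 0.8171 = 0.1829

0.1829


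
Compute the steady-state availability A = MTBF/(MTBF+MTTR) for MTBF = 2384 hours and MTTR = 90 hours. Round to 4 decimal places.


MTBF = 2384
MTTR = 90
MTBF + MTTR = 2474
A = 2384 / 2474
A = 0.9636

0.9636


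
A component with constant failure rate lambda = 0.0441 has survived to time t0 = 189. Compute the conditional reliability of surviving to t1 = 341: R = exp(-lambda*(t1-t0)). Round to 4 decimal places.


lambda = 0.0441
t0 = 189, t1 = 341
t1 - t0 = 152
lambda * (t1-t0) = 0.0441 * 152 = 6.7032
R = exp(-6.7032)
R = 0.0012

0.0012


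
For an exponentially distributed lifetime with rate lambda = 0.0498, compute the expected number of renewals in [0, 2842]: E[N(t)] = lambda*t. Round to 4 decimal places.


lambda = 0.0498
t = 2842
E[N(t)] = lambda * t
E[N(t)] = 0.0498 * 2842
E[N(t)] = 141.5316

141.5316


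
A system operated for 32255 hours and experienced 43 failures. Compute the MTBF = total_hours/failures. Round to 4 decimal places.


total_hours = 32255
failures = 43
MTBF = 32255 / 43
MTBF = 750.1163

750.1163


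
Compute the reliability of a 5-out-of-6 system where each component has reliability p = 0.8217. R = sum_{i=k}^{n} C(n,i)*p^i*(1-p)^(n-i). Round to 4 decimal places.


k = 5, n = 6, p = 0.8217
i=5: C(6,5)=6 * 0.8217^5 * 0.1783^1 = 0.4007
i=6: C(6,6)=1 * 0.8217^6 * 0.1783^0 = 0.3078
R = sum of terms = 0.7086

0.7086


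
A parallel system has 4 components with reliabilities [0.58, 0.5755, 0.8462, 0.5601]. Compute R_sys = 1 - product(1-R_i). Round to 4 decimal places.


Components: [0.58, 0.5755, 0.8462, 0.5601]
(1 - 0.58) = 0.42, running product = 0.42
(1 - 0.5755) = 0.4245, running product = 0.1783
(1 - 0.8462) = 0.1538, running product = 0.0274
(1 - 0.5601) = 0.4399, running product = 0.0121
Product of (1-R_i) = 0.0121
R_sys = 1 - 0.0121 = 0.9879

0.9879


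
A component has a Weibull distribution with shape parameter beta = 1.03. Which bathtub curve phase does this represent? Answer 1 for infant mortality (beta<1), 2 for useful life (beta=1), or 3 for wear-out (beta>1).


beta = 1.03
Compare beta to 1:
beta < 1 => infant mortality (phase 1)
beta = 1 => useful life (phase 2)
beta > 1 => wear-out (phase 3)
Since beta = 1.03, this is wear-out (increasing failure rate)
Phase = 3

3


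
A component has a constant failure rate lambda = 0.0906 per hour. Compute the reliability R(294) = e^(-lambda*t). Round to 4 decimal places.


lambda = 0.0906
t = 294
lambda * t = 26.6364
R(t) = e^(-26.6364)
R(t) = 0.0

0.0


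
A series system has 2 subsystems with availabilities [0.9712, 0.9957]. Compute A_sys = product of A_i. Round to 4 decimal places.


Subsystems: [0.9712, 0.9957]
After subsystem 1 (A=0.9712): product = 0.9712
After subsystem 2 (A=0.9957): product = 0.967
A_sys = 0.967

0.967


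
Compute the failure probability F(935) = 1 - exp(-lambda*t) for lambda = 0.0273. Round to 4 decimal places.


lambda = 0.0273, t = 935
lambda * t = 25.5255
exp(-25.5255) = 0.0
F(t) = 1 - 0.0
F(t) = 1.0

1.0


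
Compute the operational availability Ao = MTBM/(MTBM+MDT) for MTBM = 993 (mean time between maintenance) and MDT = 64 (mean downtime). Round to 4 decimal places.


MTBM = 993
MDT = 64
MTBM + MDT = 1057
Ao = 993 / 1057
Ao = 0.9395

0.9395


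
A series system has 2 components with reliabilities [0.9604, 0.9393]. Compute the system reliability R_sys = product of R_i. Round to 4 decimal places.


Components: [0.9604, 0.9393]
After component 1 (R=0.9604): product = 0.9604
After component 2 (R=0.9393): product = 0.9021
R_sys = 0.9021

0.9021


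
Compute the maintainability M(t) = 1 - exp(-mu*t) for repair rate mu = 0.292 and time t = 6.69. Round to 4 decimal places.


mu = 0.292, t = 6.69
mu * t = 0.292 * 6.69 = 1.9535
exp(-1.9535) = 0.1418
M(t) = 1 - 0.1418
M(t) = 0.8582

0.8582


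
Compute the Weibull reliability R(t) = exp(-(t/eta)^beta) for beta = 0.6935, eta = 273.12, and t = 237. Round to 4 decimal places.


beta = 0.6935, eta = 273.12, t = 237
t/eta = 237 / 273.12 = 0.8678
(t/eta)^beta = 0.8678^0.6935 = 0.9063
R(t) = exp(-0.9063)
R(t) = 0.404

0.404


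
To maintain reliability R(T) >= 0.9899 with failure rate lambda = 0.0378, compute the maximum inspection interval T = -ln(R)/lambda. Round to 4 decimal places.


R_target = 0.9899
lambda = 0.0378
-ln(0.9899) = 0.0102
T = 0.0102 / 0.0378
T = 0.2686

0.2686


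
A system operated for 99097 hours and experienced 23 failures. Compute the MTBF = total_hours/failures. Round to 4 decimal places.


total_hours = 99097
failures = 23
MTBF = 99097 / 23
MTBF = 4308.5652

4308.5652


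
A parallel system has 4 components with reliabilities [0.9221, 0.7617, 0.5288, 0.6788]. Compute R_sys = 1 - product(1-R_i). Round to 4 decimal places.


Components: [0.9221, 0.7617, 0.5288, 0.6788]
(1 - 0.9221) = 0.0779, running product = 0.0779
(1 - 0.7617) = 0.2383, running product = 0.0186
(1 - 0.5288) = 0.4712, running product = 0.0087
(1 - 0.6788) = 0.3212, running product = 0.0028
Product of (1-R_i) = 0.0028
R_sys = 1 - 0.0028 = 0.9972

0.9972


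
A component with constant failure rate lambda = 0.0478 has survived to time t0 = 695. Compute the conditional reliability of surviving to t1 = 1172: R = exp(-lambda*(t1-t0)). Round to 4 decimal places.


lambda = 0.0478
t0 = 695, t1 = 1172
t1 - t0 = 477
lambda * (t1-t0) = 0.0478 * 477 = 22.8006
R = exp(-22.8006)
R = 0.0

0.0


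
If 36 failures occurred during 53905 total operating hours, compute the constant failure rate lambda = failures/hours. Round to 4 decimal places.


failures = 36
total_hours = 53905
lambda = 36 / 53905
lambda = 0.0007

0.0007


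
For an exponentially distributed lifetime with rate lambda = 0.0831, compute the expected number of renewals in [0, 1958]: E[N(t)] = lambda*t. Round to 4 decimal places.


lambda = 0.0831
t = 1958
E[N(t)] = lambda * t
E[N(t)] = 0.0831 * 1958
E[N(t)] = 162.7098

162.7098


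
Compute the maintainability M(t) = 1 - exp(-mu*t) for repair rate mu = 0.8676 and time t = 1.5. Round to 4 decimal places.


mu = 0.8676, t = 1.5
mu * t = 0.8676 * 1.5 = 1.3014
exp(-1.3014) = 0.2722
M(t) = 1 - 0.2722
M(t) = 0.7278

0.7278


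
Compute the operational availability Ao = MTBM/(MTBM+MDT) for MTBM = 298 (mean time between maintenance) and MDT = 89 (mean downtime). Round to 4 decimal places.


MTBM = 298
MDT = 89
MTBM + MDT = 387
Ao = 298 / 387
Ao = 0.77

0.77


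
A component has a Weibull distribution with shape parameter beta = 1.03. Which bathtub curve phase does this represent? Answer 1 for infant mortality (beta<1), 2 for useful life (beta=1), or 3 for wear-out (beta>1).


beta = 1.03
Compare beta to 1:
beta < 1 => infant mortality (phase 1)
beta = 1 => useful life (phase 2)
beta > 1 => wear-out (phase 3)
Since beta = 1.03, this is wear-out (increasing failure rate)
Phase = 3

3


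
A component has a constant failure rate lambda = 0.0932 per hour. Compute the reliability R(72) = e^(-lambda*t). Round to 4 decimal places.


lambda = 0.0932
t = 72
lambda * t = 6.7104
R(t) = e^(-6.7104)
R(t) = 0.0012

0.0012


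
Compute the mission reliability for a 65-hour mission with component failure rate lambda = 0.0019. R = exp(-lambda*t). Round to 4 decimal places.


lambda = 0.0019
mission_time = 65
lambda * t = 0.0019 * 65 = 0.1235
R = exp(-0.1235)
R = 0.8838

0.8838


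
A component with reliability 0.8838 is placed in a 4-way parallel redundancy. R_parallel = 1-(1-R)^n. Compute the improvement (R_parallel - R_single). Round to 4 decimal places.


R_single = 0.8838, n = 4
1 - R_single = 0.1162
(1 - R_single)^n = 0.1162^4 = 0.0002
R_parallel = 1 - 0.0002 = 0.9998
Improvement = 0.9998 - 0.8838
Improvement = 0.116

0.116


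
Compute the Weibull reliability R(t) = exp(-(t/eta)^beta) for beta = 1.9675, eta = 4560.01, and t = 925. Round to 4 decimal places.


beta = 1.9675, eta = 4560.01, t = 925
t/eta = 925 / 4560.01 = 0.2029
(t/eta)^beta = 0.2029^1.9675 = 0.0433
R(t) = exp(-0.0433)
R(t) = 0.9576

0.9576


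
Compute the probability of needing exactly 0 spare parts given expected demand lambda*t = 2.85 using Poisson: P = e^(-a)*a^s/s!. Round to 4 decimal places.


a = 2.85, s = 0
e^(-a) = e^(-2.85) = 0.0578
a^s = 2.85^0 = 1.0
s! = 1
P = 0.0578 * 1.0 / 1
P = 0.0578

0.0578


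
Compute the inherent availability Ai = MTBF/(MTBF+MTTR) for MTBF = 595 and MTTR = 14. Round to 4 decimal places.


MTBF = 595
MTTR = 14
MTBF + MTTR = 609
Ai = 595 / 609
Ai = 0.977

0.977


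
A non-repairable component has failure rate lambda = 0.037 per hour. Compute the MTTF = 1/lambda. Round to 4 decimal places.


lambda = 0.037
MTTF = 1 / 0.037
MTTF = 27.027

27.027


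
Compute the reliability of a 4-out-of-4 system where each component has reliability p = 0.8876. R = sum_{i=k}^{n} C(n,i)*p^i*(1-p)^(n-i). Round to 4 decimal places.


k = 4, n = 4, p = 0.8876
i=4: C(4,4)=1 * 0.8876^4 * 0.1124^0 = 0.6207
R = sum of terms = 0.6207

0.6207


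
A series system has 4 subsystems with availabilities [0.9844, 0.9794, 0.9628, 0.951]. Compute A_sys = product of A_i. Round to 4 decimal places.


Subsystems: [0.9844, 0.9794, 0.9628, 0.951]
After subsystem 1 (A=0.9844): product = 0.9844
After subsystem 2 (A=0.9794): product = 0.9641
After subsystem 3 (A=0.9628): product = 0.9283
After subsystem 4 (A=0.951): product = 0.8828
A_sys = 0.8828

0.8828
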